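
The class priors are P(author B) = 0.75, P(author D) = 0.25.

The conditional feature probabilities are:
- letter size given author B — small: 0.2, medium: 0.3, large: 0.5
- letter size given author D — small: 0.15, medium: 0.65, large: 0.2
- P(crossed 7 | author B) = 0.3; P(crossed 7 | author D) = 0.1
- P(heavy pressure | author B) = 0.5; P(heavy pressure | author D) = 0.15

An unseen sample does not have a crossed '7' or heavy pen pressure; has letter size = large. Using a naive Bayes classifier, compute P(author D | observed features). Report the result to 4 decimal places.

0.2257

author B: 0.75 × 0.5 × (1−0.3) × (1−0.5) = 0.13125
author D: 0.25 × 0.2 × (1−0.1) × (1−0.15) = 0.03825
P(author D | x) = 0.03825 / 0.1695 ≈ 0.2257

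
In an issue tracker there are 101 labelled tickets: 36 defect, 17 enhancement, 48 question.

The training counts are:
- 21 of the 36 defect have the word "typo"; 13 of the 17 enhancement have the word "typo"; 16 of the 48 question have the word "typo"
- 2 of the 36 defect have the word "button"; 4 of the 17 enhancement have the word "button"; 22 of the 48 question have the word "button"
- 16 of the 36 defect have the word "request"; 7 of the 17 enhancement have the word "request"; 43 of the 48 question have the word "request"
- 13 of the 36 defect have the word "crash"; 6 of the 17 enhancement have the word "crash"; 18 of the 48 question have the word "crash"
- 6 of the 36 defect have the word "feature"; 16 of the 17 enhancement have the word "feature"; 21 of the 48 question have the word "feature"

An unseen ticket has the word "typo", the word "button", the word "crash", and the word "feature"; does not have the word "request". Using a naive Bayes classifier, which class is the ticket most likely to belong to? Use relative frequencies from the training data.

enhancement

defect: (36/101) × (21/36) × (2/36) × (20/36) × (13/36) × (6/36) ≈ 0.000386227
enhancement: (17/101) × (13/17) × (4/17) × (10/17) × (6/17) × (16/17) ≈ 0.00591776
question: (48/101) × (16/48) × (22/48) × (5/48) × (18/48) × (21/48) ≈ 0.00124085
Highest score → enhancement.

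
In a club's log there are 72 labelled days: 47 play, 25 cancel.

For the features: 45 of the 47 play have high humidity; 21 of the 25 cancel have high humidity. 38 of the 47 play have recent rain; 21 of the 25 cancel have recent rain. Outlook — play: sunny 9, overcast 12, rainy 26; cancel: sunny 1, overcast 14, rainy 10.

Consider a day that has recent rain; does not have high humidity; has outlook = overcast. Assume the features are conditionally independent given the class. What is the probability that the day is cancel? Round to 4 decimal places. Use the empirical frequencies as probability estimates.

play: (47/72) × (2/47) × (38/47) × (12/47) ≈ 0.00573412
cancel: (25/72) × (4/25) × (21/25) × (14/25) ≈ 0.0261333
P(cancel | x) = 0.0261333 / 0.03186742 ≈ 0.8201

0.8201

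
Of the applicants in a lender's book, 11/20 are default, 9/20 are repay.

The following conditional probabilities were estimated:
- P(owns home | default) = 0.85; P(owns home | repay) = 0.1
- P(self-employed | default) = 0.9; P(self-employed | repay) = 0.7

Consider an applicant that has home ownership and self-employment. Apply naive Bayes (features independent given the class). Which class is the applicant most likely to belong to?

default

default: 0.55 × 0.85 × 0.9 = 0.42075
repay: 0.45 × 0.1 × 0.7 = 0.0315
Highest score → default.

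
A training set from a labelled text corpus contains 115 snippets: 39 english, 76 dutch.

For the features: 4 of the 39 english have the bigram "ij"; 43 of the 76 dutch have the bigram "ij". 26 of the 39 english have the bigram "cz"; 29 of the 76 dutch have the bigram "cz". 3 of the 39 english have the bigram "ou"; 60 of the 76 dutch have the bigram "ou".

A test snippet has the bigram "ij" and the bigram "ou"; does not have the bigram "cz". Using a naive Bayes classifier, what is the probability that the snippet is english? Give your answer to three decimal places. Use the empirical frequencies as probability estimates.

0.005

english: (39/115) × (4/39) × (13/39) × (3/39) ≈ 0.000891862
dutch: (76/115) × (43/76) × (47/76) × (60/76) ≈ 0.182554
P(english | x) = 0.000891862 / 0.183445862 ≈ 0.005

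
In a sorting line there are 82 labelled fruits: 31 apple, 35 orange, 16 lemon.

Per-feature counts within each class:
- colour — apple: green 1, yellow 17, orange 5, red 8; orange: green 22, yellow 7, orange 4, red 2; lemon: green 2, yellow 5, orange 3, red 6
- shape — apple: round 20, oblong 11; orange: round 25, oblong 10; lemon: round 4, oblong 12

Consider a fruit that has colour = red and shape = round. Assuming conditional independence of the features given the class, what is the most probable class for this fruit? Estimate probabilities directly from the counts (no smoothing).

apple: (31/82) × (8/31) × (20/31) ≈ 0.0629426
orange: (35/82) × (2/35) × (25/35) ≈ 0.0174216
lemon: (16/82) × (6/16) × (4/16) ≈ 0.0182927
Highest score → apple.

apple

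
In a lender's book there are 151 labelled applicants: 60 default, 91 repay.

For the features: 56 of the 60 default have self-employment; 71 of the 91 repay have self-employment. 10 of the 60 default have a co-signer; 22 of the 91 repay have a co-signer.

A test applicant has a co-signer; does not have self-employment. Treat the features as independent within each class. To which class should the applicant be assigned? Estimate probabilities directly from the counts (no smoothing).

repay

default: (60/151) × (4/60) × (10/60) ≈ 0.00441501
repay: (91/151) × (20/91) × (22/91) ≈ 0.032021
Highest score → repay.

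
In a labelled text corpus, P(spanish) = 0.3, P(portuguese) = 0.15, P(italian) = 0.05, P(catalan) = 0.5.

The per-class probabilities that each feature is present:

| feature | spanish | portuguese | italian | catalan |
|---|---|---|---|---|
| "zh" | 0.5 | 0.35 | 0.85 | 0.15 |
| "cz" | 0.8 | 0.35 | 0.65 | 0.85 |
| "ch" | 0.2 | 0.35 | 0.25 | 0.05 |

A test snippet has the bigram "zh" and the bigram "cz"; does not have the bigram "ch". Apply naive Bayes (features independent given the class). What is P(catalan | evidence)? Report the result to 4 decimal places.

0.3201

spanish: 0.3 × 0.5 × 0.8 × (1−0.2) = 0.096
portuguese: 0.15 × 0.35 × 0.35 × (1−0.35) = 0.01194375
italian: 0.05 × 0.85 × 0.65 × (1−0.25) = 0.02071875
catalan: 0.5 × 0.15 × 0.85 × (1−0.05) = 0.0605625
P(catalan | x) = 0.0605625 / 0.189225 ≈ 0.3201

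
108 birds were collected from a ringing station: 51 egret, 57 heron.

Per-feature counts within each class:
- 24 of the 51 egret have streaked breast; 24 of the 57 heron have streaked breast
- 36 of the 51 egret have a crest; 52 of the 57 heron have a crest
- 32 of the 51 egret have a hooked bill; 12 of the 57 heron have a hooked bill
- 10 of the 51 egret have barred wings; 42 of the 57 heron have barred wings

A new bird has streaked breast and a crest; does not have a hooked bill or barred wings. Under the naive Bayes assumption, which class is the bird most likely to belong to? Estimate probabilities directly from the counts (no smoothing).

egret: (51/108) × (24/51) × (36/51) × (19/51) × (41/51) ≈ 0.0469804
heron: (57/108) × (24/57) × (52/57) × (45/57) × (15/57) ≈ 0.0421182
Highest score → egret.

egret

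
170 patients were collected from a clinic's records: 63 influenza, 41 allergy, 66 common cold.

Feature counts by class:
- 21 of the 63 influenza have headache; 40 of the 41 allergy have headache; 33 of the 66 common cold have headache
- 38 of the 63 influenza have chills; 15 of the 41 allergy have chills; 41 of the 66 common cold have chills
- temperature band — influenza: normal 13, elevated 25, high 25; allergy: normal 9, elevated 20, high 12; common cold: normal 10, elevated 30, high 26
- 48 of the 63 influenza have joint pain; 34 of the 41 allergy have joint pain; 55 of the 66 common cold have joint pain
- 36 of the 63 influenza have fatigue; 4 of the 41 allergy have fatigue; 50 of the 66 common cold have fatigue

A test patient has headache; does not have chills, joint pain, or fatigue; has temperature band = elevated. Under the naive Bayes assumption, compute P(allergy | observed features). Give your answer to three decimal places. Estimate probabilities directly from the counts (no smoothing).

influenza: (63/170) × (21/63) × (25/63) × (25/63) × (15/63) × (27/63) ≈ 0.00198492
allergy: (41/170) × (40/41) × (26/41) × (20/41) × (7/41) × (37/41) ≈ 0.0112145
common cold: (66/170) × (33/66) × (25/66) × (30/66) × (11/66) × (16/66) ≈ 0.0013504
P(allergy | x) = 0.0112145 / 0.01454982 ≈ 0.771

0.771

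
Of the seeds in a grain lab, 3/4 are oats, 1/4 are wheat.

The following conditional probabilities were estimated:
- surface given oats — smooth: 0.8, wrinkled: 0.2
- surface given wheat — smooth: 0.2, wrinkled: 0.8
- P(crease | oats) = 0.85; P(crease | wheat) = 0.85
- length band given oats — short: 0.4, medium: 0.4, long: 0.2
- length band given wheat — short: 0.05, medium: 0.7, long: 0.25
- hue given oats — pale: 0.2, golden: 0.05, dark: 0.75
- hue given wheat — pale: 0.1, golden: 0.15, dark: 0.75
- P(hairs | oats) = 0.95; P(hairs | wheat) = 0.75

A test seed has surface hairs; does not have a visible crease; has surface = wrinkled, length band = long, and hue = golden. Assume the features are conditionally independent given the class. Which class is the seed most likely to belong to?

oats: 0.75 × 0.2 × (1−0.85) × 0.2 × 0.05 × 0.95 = 0.00021375
wheat: 0.25 × 0.8 × (1−0.85) × 0.25 × 0.15 × 0.75 = 0.00084375
Highest score → wheat.

wheat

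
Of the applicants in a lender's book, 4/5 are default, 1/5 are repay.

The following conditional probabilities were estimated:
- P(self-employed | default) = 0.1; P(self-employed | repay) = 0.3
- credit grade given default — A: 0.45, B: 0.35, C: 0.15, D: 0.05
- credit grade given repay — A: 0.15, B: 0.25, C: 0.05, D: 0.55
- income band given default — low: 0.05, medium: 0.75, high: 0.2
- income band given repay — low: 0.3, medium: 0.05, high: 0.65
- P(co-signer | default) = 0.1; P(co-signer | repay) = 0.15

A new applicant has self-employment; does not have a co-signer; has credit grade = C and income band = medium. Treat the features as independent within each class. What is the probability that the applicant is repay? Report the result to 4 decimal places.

default: 0.8 × 0.1 × 0.15 × 0.75 × (1−0.1) = 0.0081
repay: 0.2 × 0.3 × 0.05 × 0.05 × (1−0.15) = 0.0001275
P(repay | x) = 0.0001275 / 0.0082275 ≈ 0.0155

0.0155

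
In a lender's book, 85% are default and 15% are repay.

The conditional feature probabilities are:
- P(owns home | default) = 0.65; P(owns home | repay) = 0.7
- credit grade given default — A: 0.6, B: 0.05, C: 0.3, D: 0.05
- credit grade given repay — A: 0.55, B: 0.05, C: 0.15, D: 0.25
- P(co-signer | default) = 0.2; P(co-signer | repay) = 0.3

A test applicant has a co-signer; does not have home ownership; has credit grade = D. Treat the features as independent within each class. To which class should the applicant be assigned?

default: 0.85 × (1−0.65) × 0.05 × 0.2 = 0.002975
repay: 0.15 × (1−0.7) × 0.25 × 0.3 = 0.003375
Highest score → repay.

repay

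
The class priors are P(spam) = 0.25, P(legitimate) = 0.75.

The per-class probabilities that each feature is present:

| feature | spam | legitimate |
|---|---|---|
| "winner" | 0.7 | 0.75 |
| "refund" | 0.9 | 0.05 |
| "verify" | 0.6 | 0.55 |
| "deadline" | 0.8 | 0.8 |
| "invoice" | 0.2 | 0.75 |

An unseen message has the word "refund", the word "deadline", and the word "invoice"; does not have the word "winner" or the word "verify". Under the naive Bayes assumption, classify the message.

spam

spam: 0.25 × (1−0.7) × 0.9 × (1−0.6) × 0.8 × 0.2 = 0.00432
legitimate: 0.75 × (1−0.75) × 0.05 × (1−0.55) × 0.8 × 0.75 = 0.00253125
Highest score → spam.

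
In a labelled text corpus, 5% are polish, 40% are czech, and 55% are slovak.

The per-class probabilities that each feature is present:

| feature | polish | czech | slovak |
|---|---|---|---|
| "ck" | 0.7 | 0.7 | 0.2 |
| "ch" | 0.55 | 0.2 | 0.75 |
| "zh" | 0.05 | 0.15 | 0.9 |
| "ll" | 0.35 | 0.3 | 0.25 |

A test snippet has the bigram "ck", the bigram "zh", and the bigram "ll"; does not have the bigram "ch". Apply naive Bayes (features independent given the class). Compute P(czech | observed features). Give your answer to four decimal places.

polish: 0.05 × 0.7 × (1−0.55) × 0.05 × 0.35 = 0.000275625
czech: 0.4 × 0.7 × (1−0.2) × 0.15 × 0.3 = 0.01008
slovak: 0.55 × 0.2 × (1−0.75) × 0.9 × 0.25 = 0.0061875
P(czech | x) = 0.01008 / 0.016543125 ≈ 0.6093

0.6093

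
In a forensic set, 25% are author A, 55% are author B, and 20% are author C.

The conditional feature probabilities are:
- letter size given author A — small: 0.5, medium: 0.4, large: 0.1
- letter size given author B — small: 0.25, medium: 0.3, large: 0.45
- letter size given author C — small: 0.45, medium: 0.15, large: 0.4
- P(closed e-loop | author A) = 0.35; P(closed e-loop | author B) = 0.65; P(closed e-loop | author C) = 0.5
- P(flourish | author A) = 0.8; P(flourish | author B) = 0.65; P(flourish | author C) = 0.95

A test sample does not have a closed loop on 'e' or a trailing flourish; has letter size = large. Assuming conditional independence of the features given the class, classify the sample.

author A: 0.25 × 0.1 × (1−0.35) × (1−0.8) = 0.00325
author B: 0.55 × 0.45 × (1−0.65) × (1−0.65) = 0.03031875
author C: 0.2 × 0.4 × (1−0.5) × (1−0.95) = 0.002
Highest score → author B.

author B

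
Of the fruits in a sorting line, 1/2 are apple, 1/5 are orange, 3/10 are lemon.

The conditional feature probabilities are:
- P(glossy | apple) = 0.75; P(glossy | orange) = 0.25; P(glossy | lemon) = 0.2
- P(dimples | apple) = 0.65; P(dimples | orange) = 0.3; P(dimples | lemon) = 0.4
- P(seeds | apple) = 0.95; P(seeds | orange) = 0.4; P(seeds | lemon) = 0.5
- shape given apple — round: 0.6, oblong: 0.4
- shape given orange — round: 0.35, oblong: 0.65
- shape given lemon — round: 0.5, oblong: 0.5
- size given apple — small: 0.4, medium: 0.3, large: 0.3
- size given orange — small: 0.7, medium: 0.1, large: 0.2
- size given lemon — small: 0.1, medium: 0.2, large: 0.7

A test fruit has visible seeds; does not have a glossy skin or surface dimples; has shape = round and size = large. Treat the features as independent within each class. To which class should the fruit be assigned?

apple: 0.5 × (1−0.75) × (1−0.65) × 0.95 × 0.6 × 0.3 = 0.00748125
orange: 0.2 × (1−0.25) × (1−0.3) × 0.4 × 0.35 × 0.2 = 0.00294
lemon: 0.3 × (1−0.2) × (1−0.4) × 0.5 × 0.5 × 0.7 = 0.0252
Highest score → lemon.

lemon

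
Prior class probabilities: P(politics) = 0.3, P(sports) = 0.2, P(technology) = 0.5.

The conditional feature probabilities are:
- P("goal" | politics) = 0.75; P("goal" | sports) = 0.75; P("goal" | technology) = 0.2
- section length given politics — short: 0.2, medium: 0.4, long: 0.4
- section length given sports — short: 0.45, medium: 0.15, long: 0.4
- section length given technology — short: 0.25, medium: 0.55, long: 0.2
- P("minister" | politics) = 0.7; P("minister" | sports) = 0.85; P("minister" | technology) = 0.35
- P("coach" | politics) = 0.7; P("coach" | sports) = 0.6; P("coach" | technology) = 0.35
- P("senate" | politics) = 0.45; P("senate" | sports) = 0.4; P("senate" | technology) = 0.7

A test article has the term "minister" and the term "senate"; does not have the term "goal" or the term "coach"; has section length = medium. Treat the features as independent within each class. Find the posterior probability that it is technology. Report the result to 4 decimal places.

politics: 0.3 × (1−0.75) × 0.4 × 0.7 × (1−0.7) × 0.45 = 0.002835
sports: 0.2 × (1−0.75) × 0.15 × 0.85 × (1−0.6) × 0.4 = 0.00102
technology: 0.5 × (1−0.2) × 0.55 × 0.35 × (1−0.35) × 0.7 = 0.035035
P(technology | x) = 0.035035 / 0.03889 ≈ 0.9009

0.9009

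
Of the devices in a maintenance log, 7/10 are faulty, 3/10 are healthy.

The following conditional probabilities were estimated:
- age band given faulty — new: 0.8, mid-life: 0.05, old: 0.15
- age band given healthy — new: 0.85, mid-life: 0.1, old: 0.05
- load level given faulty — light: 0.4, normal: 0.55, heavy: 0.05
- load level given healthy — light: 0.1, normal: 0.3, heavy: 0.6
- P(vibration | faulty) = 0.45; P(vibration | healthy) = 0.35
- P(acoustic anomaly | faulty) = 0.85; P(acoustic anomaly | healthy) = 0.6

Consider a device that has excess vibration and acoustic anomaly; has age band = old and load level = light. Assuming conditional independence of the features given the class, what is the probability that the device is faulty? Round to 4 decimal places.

faulty: 0.7 × 0.15 × 0.4 × 0.45 × 0.85 = 0.016065
healthy: 0.3 × 0.05 × 0.1 × 0.35 × 0.6 = 0.000315
P(faulty | x) = 0.016065 / 0.01638 ≈ 0.9808

0.9808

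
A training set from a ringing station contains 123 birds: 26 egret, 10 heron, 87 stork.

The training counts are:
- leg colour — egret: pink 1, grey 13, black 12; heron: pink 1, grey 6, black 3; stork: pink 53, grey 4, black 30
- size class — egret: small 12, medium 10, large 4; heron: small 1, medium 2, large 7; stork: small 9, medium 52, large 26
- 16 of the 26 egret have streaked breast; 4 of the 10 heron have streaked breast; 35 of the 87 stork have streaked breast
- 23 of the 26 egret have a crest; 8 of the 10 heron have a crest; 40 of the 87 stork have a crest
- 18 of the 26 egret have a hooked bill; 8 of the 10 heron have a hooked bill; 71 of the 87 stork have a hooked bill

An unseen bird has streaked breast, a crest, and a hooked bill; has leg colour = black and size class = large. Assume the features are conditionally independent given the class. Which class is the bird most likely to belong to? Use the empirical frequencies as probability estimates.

stork

egret: (26/123) × (12/26) × (4/26) × (16/26) × (23/26) × (18/26) ≈ 0.0056567
heron: (10/123) × (3/10) × (7/10) × (4/10) × (8/10) × (8/10) ≈ 0.00437073
stork: (87/123) × (30/87) × (26/87) × (35/87) × (40/87) × (71/87) ≈ 0.0110027
Highest score → stork.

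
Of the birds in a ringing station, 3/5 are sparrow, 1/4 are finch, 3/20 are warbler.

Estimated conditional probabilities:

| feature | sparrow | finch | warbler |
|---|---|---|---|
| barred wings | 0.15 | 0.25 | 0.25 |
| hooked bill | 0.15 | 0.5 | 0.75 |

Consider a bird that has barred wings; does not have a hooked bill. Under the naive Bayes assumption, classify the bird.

sparrow: 0.6 × 0.15 × (1−0.15) = 0.0765
finch: 0.25 × 0.25 × (1−0.5) = 0.03125
warbler: 0.15 × 0.25 × (1−0.75) = 0.009375
Highest score → sparrow.

sparrow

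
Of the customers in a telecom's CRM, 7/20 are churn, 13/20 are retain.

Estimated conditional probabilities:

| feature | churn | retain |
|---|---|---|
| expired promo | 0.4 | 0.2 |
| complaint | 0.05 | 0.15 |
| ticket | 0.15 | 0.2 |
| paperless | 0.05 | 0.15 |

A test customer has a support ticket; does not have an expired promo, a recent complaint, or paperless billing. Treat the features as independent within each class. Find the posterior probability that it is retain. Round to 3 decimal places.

0.726

churn: 0.35 × (1−0.4) × (1−0.05) × 0.15 × (1−0.05) = 0.02842875
retain: 0.65 × (1−0.2) × (1−0.15) × 0.2 × (1−0.15) = 0.07514
P(retain | x) = 0.07514 / 0.10356875 ≈ 0.726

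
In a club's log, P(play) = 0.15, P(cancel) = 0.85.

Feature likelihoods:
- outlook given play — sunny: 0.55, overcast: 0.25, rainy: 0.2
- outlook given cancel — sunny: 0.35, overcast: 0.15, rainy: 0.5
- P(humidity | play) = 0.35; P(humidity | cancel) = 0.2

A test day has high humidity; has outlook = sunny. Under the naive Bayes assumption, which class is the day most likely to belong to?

cancel

play: 0.15 × 0.55 × 0.35 = 0.028875
cancel: 0.85 × 0.35 × 0.2 = 0.0595
Highest score → cancel.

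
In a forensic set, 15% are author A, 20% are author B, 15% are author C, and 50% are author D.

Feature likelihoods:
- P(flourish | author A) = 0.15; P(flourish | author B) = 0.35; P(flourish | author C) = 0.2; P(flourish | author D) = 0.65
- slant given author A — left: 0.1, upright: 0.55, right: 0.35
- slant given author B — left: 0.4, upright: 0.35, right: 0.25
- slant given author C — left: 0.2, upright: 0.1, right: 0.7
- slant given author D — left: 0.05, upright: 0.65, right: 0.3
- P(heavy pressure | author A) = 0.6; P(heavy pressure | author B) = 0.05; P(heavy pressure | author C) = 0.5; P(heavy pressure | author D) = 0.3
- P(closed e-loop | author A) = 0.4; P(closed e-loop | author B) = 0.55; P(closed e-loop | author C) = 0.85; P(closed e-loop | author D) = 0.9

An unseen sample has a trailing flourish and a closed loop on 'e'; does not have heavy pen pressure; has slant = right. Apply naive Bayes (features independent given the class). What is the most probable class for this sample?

author A: 0.15 × 0.15 × 0.35 × (1−0.6) × 0.4 = 0.00126
author B: 0.2 × 0.35 × 0.25 × (1−0.05) × 0.55 = 0.00914375
author C: 0.15 × 0.2 × 0.7 × (1−0.5) × 0.85 = 0.008925
author D: 0.5 × 0.65 × 0.3 × (1−0.3) × 0.9 = 0.061425
Highest score → author D.

author D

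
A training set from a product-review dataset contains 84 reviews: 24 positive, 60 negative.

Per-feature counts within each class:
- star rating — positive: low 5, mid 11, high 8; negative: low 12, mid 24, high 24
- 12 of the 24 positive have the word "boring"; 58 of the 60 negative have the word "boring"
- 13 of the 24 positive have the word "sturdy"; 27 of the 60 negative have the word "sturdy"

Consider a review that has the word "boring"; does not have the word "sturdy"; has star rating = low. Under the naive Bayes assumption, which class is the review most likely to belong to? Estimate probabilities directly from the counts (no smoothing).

negative

positive: (24/84) × (5/24) × (12/24) × (11/24) ≈ 0.0136409
negative: (60/84) × (12/60) × (58/60) × (33/60) ≈ 0.0759524
Highest score → negative.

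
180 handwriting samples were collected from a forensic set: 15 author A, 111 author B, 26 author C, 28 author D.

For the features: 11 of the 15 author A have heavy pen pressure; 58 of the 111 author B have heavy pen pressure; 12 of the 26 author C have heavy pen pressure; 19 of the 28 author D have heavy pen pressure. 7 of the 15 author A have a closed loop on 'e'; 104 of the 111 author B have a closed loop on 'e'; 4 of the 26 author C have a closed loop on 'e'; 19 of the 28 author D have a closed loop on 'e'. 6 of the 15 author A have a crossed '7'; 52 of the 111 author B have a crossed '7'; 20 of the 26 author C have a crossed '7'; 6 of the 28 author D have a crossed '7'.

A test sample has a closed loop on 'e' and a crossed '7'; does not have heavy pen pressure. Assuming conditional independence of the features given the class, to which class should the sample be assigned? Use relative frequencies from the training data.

author B

author A: (15/180) × (4/15) × (7/15) × (6/15) ≈ 0.00414815
author B: (111/180) × (53/111) × (104/111) × (52/111) ≈ 0.129239
author C: (26/180) × (14/26) × (4/26) × (20/26) ≈ 0.00920447
author D: (28/180) × (9/28) × (19/28) × (6/28) ≈ 0.00727041
Highest score → author B.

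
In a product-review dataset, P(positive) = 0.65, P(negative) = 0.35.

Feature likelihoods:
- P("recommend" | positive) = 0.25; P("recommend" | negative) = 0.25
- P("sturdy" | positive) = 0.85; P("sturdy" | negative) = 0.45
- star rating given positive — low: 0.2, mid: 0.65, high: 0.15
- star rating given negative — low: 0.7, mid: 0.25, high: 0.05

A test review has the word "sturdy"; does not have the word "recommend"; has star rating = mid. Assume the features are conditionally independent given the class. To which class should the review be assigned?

positive

positive: 0.65 × (1−0.25) × 0.85 × 0.65 = 0.26934375
negative: 0.35 × (1−0.25) × 0.45 × 0.25 = 0.02953125
Highest score → positive.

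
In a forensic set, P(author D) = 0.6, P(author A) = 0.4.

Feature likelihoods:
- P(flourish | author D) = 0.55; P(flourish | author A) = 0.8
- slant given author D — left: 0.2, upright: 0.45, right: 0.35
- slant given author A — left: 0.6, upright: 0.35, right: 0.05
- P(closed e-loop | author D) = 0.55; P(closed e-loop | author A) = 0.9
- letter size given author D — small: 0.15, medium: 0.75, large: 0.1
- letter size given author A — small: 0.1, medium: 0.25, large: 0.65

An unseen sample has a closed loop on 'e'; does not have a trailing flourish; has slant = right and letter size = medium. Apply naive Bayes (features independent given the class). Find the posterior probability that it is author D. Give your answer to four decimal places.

0.9774

author D: 0.6 × (1−0.55) × 0.35 × 0.55 × 0.75 = 0.03898125
author A: 0.4 × (1−0.8) × 0.05 × 0.9 × 0.25 = 0.0009
P(author D | x) = 0.03898125 / 0.03988125 ≈ 0.9774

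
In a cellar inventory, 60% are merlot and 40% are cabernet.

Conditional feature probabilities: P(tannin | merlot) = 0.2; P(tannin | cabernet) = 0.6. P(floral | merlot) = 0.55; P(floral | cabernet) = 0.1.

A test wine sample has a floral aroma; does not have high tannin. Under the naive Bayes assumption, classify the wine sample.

merlot

merlot: 0.6 × (1−0.2) × 0.55 = 0.264
cabernet: 0.4 × (1−0.6) × 0.1 = 0.016
Highest score → merlot.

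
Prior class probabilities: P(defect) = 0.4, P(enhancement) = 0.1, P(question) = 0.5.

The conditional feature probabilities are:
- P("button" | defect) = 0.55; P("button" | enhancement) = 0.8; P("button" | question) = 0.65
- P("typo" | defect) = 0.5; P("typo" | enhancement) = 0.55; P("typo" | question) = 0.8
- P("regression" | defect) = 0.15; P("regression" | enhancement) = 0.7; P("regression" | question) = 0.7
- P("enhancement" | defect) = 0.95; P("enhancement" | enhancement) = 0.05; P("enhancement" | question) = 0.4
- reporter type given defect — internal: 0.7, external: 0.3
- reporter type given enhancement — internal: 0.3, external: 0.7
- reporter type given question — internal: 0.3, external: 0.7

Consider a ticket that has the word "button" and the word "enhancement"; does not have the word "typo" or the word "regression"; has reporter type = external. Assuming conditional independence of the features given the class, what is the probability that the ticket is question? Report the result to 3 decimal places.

defect: 0.4 × 0.55 × (1−0.5) × (1−0.15) × 0.95 × 0.3 = 0.0266475
enhancement: 0.1 × 0.8 × (1−0.55) × (1−0.7) × 0.05 × 0.7 = 0.000378
question: 0.5 × 0.65 × (1−0.8) × (1−0.7) × 0.4 × 0.7 = 0.00546
P(question | x) = 0.00546 / 0.0324855 ≈ 0.168

0.168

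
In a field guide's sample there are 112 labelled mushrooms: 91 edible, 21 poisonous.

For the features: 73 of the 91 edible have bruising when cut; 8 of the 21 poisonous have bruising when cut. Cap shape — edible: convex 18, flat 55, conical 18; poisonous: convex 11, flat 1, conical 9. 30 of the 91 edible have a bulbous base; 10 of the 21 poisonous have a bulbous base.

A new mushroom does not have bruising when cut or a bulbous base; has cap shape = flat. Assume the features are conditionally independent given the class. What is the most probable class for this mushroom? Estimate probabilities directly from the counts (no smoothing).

edible: (91/112) × (18/91) × (55/91) × (61/91) ≈ 0.0651125
poisonous: (21/112) × (13/21) × (1/21) × (11/21) ≈ 0.00289521
Highest score → edible.

edible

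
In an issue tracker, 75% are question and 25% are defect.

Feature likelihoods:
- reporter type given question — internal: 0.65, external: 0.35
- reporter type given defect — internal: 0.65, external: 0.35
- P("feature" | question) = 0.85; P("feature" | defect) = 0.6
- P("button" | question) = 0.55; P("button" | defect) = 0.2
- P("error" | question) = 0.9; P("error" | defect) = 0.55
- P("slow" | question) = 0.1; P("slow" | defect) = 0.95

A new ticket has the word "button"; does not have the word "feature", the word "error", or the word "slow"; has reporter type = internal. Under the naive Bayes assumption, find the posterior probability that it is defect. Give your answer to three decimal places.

question: 0.75 × 0.65 × (1−0.85) × 0.55 × (1−0.9) × (1−0.1) = 0.0036196875
defect: 0.25 × 0.65 × (1−0.6) × 0.2 × (1−0.55) × (1−0.95) = 0.0002925
P(defect | x) = 0.0002925 / 0.0039121875 ≈ 0.075

0.075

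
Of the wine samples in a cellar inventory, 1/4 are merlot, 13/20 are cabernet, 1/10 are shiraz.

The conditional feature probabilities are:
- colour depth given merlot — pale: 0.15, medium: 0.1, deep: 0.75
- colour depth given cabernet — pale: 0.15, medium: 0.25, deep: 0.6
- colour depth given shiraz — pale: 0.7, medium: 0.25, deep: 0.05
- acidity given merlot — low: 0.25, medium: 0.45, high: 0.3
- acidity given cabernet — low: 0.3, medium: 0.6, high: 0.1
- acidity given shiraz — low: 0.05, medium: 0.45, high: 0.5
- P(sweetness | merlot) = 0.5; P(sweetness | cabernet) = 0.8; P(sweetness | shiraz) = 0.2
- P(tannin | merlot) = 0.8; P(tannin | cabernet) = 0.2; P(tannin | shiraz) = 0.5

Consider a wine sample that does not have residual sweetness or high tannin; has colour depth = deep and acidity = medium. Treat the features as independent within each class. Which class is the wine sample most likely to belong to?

cabernet

merlot: 0.25 × 0.75 × 0.45 × (1−0.5) × (1−0.8) = 0.0084375
cabernet: 0.65 × 0.6 × 0.6 × (1−0.8) × (1−0.2) = 0.03744
shiraz: 0.1 × 0.05 × 0.45 × (1−0.2) × (1−0.5) = 0.0009
Highest score → cabernet.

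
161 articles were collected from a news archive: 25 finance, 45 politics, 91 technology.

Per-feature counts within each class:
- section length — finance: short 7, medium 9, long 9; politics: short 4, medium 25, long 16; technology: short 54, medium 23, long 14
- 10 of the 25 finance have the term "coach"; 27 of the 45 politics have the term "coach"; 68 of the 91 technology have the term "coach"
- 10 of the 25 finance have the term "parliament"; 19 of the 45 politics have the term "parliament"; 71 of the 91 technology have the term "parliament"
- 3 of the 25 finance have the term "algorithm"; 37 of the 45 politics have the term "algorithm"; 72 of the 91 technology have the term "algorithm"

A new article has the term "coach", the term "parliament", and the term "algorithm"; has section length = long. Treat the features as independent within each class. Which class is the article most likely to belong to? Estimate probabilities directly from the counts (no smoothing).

finance: (25/161) × (9/25) × (10/25) × (10/25) × (3/25) ≈ 0.00107329
politics: (45/161) × (16/45) × (27/45) × (19/45) × (37/45) ≈ 0.0207003
technology: (91/161) × (14/91) × (68/91) × (71/91) × (72/91) ≈ 0.0401123
Highest score → technology.

technology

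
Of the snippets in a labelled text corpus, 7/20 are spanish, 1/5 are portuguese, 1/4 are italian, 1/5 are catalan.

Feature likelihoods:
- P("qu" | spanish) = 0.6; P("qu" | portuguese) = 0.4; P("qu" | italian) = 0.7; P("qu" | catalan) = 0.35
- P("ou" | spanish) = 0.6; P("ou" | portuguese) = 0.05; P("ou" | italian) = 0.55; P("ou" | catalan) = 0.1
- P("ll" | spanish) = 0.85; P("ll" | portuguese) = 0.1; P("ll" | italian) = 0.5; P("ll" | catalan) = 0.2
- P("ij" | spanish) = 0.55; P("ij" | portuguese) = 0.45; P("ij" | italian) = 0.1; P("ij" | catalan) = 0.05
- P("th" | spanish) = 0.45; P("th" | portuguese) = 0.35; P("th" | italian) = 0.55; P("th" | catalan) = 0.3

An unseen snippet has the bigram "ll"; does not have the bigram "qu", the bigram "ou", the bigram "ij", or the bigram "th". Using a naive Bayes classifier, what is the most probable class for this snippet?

spanish: 0.35 × (1−0.6) × (1−0.6) × 0.85 × (1−0.55) × (1−0.45) = 0.011781
portuguese: 0.2 × (1−0.4) × (1−0.05) × 0.1 × (1−0.45) × (1−0.35) = 0.0040755
italian: 0.25 × (1−0.7) × (1−0.55) × 0.5 × (1−0.1) × (1−0.55) = 0.006834375
catalan: 0.2 × (1−0.35) × (1−0.1) × 0.2 × (1−0.05) × (1−0.3) = 0.015561
Highest score → catalan.

catalan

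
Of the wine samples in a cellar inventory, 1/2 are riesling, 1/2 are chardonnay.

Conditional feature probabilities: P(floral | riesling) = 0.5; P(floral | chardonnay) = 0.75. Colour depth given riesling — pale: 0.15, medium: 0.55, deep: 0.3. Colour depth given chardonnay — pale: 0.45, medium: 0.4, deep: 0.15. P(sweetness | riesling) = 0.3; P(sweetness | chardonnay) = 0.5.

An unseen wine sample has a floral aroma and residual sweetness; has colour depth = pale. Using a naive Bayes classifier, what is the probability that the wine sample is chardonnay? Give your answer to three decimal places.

0.882

riesling: 0.5 × 0.5 × 0.15 × 0.3 = 0.01125
chardonnay: 0.5 × 0.75 × 0.45 × 0.5 = 0.084375
P(chardonnay | x) = 0.084375 / 0.095625 ≈ 0.882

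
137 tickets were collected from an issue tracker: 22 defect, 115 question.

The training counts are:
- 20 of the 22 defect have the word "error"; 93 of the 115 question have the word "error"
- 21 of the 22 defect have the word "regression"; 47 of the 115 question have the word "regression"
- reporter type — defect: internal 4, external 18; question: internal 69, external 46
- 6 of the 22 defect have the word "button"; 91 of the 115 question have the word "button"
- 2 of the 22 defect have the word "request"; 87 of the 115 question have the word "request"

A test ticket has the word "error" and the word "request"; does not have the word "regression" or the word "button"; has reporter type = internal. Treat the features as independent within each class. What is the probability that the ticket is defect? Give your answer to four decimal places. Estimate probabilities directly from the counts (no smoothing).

defect: (22/137) × (20/22) × (1/22) × (4/22) × (16/22) × (2/22) ≈ 0.000079768
question: (115/137) × (93/115) × (68/115) × (69/115) × (24/115) × (87/115) ≈ 0.0380242
P(defect | x) = 0.000079768 / 0.038103968 ≈ 0.0021

0.0021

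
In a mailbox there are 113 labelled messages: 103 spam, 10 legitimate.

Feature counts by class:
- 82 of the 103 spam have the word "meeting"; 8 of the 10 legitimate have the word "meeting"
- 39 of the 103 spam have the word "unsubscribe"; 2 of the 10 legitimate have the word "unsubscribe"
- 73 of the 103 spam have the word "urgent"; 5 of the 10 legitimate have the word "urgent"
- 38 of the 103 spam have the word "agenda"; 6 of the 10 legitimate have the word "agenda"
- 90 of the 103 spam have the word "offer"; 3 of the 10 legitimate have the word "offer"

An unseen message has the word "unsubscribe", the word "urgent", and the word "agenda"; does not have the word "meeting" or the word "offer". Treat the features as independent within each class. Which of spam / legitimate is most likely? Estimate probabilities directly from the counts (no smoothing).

spam: (103/113) × (21/103) × (39/103) × (73/103) × (38/103) × (13/103) ≈ 0.00232224
legitimate: (10/113) × (2/10) × (2/10) × (5/10) × (6/10) × (7/10) ≈ 0.000743363
Highest score → spam.

spam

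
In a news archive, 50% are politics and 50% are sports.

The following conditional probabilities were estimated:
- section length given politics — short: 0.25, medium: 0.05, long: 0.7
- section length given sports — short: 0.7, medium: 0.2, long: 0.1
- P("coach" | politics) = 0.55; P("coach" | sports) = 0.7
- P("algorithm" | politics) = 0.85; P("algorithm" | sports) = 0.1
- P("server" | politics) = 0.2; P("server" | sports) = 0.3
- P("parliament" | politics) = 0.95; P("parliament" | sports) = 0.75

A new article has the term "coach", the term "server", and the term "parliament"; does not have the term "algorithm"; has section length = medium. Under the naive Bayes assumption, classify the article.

politics: 0.5 × 0.05 × 0.55 × (1−0.85) × 0.2 × 0.95 = 0.000391875
sports: 0.5 × 0.2 × 0.7 × (1−0.1) × 0.3 × 0.75 = 0.014175
Highest score → sports.

sports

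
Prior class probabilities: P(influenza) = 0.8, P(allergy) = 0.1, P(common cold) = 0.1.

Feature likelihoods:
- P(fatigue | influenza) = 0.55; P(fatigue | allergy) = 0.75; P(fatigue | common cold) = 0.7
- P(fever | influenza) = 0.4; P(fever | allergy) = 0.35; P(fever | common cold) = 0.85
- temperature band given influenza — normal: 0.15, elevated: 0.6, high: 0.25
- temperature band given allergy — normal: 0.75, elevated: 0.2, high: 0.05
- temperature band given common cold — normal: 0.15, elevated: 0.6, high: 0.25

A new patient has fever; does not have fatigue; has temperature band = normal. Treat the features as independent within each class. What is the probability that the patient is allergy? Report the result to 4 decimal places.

influenza: 0.8 × (1−0.55) × 0.4 × 0.15 = 0.0216
allergy: 0.1 × (1−0.75) × 0.35 × 0.75 = 0.0065625
common cold: 0.1 × (1−0.7) × 0.85 × 0.15 = 0.003825
P(allergy | x) = 0.0065625 / 0.0319875 ≈ 0.2052

0.2052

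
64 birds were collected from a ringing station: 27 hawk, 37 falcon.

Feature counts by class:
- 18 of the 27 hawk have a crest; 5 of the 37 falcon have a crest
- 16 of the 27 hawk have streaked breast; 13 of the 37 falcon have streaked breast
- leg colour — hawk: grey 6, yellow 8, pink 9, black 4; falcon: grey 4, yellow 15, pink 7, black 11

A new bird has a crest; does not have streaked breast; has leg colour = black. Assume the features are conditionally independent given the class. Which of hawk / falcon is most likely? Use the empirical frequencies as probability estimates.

hawk

hawk: (27/64) × (18/27) × (11/27) × (4/27) ≈ 0.0169753
falcon: (37/64) × (5/37) × (24/37) × (11/37) ≈ 0.0150657
Highest score → hawk.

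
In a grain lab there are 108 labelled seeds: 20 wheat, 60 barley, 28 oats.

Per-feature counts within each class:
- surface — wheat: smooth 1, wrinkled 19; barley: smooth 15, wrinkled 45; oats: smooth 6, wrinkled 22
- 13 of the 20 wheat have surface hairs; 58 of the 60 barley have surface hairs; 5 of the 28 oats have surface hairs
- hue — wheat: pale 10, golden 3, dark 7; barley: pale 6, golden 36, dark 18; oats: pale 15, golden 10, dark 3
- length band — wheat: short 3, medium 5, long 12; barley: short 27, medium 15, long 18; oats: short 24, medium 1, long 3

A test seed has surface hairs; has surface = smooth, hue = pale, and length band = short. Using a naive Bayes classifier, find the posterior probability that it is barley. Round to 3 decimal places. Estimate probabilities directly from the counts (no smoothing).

wheat: (20/108) × (1/20) × (13/20) × (10/20) × (3/20) ≈ 0.000451389
barley: (60/108) × (15/60) × (58/60) × (6/60) × (27/60) ≈ 0.00604167
oats: (28/108) × (6/28) × (5/28) × (15/28) × (24/28) ≈ 0.00455539
P(barley | x) = 0.00604167 / 0.011048449 ≈ 0.547

0.547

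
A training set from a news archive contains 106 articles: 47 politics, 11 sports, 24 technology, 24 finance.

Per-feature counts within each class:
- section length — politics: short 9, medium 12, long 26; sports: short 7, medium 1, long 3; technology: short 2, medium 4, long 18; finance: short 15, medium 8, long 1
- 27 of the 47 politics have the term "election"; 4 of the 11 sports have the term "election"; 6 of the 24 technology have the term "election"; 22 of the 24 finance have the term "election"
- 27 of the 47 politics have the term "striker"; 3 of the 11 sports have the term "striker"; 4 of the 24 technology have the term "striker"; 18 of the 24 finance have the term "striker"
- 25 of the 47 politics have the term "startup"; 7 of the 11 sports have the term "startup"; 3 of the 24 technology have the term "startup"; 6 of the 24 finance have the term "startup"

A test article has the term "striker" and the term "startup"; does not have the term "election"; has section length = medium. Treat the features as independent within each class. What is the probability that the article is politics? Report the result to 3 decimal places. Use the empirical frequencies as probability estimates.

politics: (47/106) × (12/47) × (20/47) × (27/47) × (25/47) ≈ 0.0147203
sports: (11/106) × (1/11) × (7/11) × (3/11) × (7/11) ≈ 0.00104192
technology: (24/106) × (4/24) × (18/24) × (4/24) × (3/24) ≈ 0.000589623
finance: (24/106) × (8/24) × (2/24) × (18/24) × (6/24) ≈ 0.00117925
P(politics | x) = 0.0147203 / 0.017531093 ≈ 0.840

0.840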